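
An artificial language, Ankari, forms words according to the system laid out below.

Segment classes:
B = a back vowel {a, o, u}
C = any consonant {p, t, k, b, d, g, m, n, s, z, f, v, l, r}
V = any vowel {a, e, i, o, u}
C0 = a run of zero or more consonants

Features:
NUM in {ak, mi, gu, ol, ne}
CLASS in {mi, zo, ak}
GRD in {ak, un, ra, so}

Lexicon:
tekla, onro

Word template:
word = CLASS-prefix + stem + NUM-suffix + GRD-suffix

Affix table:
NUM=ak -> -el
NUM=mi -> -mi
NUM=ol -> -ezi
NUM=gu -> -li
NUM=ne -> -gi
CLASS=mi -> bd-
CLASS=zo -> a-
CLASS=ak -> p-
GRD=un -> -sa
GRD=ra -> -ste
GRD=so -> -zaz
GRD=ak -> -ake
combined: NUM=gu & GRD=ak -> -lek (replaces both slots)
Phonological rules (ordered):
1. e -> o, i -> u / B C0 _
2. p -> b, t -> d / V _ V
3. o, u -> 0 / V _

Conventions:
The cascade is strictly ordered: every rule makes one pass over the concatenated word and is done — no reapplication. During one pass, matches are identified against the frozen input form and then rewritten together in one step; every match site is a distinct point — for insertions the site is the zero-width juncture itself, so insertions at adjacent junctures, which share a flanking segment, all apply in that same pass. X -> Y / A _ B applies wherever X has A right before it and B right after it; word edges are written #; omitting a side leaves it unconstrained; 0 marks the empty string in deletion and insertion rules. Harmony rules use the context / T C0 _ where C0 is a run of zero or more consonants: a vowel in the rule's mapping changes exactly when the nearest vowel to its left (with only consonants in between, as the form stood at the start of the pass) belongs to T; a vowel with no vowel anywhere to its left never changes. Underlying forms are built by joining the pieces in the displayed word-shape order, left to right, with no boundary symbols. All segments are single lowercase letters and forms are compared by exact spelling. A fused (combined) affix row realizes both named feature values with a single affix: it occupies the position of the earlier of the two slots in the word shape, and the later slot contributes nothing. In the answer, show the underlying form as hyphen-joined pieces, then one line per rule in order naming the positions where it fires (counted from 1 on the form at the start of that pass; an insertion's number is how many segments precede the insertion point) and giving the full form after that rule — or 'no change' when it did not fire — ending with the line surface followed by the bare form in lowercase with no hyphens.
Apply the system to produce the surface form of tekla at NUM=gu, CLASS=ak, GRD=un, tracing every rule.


underlying: p-tekla-li-sa
1. e -> o, i -> u / B C0 _: fires at position(s) 8: pteklalusa
2. p -> b, t -> d / V _ V: no change
3. o, u -> 0 / V _: no change
surface: pteklalusa


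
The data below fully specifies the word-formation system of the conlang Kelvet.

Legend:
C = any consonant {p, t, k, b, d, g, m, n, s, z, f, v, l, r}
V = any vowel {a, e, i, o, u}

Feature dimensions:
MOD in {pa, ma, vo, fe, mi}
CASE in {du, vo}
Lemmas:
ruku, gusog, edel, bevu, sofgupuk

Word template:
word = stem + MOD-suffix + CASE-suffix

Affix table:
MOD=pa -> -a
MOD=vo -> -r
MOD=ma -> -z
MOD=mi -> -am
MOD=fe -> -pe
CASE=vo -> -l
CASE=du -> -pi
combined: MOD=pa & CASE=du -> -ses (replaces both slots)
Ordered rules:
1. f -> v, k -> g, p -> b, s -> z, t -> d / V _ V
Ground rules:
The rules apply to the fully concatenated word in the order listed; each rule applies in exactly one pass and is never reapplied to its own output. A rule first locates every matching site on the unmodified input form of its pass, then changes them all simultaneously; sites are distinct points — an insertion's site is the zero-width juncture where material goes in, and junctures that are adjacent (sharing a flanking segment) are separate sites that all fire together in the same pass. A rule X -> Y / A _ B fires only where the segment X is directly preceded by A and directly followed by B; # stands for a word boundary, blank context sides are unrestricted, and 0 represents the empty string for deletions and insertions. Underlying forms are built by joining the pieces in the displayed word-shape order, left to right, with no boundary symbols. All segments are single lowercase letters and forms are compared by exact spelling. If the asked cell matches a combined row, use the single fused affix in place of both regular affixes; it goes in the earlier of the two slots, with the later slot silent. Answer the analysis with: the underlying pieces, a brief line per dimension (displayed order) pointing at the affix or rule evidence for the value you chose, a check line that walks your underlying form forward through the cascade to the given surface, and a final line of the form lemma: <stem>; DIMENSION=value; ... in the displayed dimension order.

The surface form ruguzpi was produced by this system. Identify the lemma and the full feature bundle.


underlying: ruku-z-pi
MOD=ma - signalled by the affix -z
CASE=du - signalled by the affix -pi
check: rukuzpi -> ruguzpi
lemma: ruku; MOD=ma; CASE=du


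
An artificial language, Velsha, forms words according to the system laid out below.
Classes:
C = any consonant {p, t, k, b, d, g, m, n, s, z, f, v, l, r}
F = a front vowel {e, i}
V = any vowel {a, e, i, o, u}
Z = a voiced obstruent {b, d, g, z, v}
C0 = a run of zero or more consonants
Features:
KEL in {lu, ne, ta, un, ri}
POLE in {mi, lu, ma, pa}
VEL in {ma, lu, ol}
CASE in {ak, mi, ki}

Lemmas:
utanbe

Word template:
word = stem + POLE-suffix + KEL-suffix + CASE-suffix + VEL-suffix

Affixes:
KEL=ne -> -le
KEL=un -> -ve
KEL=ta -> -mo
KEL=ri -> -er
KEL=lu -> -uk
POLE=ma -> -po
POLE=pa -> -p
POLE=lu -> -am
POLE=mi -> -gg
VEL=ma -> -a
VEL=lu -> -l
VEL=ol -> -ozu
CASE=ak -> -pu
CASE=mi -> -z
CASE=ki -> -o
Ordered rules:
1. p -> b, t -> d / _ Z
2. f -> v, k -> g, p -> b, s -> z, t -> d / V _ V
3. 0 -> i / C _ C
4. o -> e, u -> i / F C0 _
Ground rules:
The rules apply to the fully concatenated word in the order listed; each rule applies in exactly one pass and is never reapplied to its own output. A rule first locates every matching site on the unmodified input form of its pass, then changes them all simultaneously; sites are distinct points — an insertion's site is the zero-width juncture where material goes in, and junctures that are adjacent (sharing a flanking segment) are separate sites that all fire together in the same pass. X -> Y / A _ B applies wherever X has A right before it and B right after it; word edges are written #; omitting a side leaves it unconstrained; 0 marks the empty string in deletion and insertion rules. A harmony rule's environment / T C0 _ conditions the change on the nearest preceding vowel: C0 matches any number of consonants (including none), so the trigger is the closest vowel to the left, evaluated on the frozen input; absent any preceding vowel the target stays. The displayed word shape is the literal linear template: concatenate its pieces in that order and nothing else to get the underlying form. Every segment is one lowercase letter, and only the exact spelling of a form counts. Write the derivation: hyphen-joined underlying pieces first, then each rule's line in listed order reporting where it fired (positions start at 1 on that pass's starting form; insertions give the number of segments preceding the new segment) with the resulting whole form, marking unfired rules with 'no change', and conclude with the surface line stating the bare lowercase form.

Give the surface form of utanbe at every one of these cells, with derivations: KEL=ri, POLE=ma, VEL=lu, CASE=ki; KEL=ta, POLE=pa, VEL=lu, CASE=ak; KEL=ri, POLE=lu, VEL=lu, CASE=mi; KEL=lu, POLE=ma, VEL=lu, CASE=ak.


cell KEL=ri, POLE=ma, VEL=lu, CASE=ki:
underlying: utanbe-po-er-o-l
1. p -> b, t -> d / _ Z: no change
2. f -> v, k -> g, p -> b, s -> z, t -> d / V _ V: fires at position(s) 2, 7: udanbeboerol
3. 0 -> i / C _ C: inserts after position(s) 4: udanibeboerol
4. o -> e, u -> i / F C0 _: fires at position(s) 9, 12: udanibebeerel
surface: udanibebeerel

cell KEL=ta, POLE=pa, VEL=lu, CASE=ak:
underlying: utanbe-p-mo-pu-l
1. p -> b, t -> d / _ Z: no change
2. f -> v, k -> g, p -> b, s -> z, t -> d / V _ V: fires at position(s) 2, 10: udanbepmobul
3. 0 -> i / C _ C: inserts after position(s) 4, 7: udanibepimobul
4. o -> e, u -> i / F C0 _: fires at position(s) 11: udanibepimebul
surface: udanibepimebul

cell KEL=ri, POLE=lu, VEL=lu, CASE=mi:
underlying: utanbe-am-er-z-l
1. p -> b, t -> d / _ Z: no change
2. f -> v, k -> g, p -> b, s -> z, t -> d / V _ V: fires at position(s) 2: udanbeamerzl
3. 0 -> i / C _ C: inserts after position(s) 4, 10, 11: udanibeamerizil
4. o -> e, u -> i / F C0 _: no change
surface: udanibeamerizil

cell KEL=lu, POLE=ma, VEL=lu, CASE=ak:
underlying: utanbe-po-uk-pu-l
1. p -> b, t -> d / _ Z: no change
2. f -> v, k -> g, p -> b, s -> z, t -> d / V _ V: fires at position(s) 2, 7: udanbeboukpul
3. 0 -> i / C _ C: inserts after position(s) 4, 10: udanibeboukipul
4. o -> e, u -> i / F C0 _: fires at position(s) 9, 14: udanibebeukipil
surface: udanibebeukipil


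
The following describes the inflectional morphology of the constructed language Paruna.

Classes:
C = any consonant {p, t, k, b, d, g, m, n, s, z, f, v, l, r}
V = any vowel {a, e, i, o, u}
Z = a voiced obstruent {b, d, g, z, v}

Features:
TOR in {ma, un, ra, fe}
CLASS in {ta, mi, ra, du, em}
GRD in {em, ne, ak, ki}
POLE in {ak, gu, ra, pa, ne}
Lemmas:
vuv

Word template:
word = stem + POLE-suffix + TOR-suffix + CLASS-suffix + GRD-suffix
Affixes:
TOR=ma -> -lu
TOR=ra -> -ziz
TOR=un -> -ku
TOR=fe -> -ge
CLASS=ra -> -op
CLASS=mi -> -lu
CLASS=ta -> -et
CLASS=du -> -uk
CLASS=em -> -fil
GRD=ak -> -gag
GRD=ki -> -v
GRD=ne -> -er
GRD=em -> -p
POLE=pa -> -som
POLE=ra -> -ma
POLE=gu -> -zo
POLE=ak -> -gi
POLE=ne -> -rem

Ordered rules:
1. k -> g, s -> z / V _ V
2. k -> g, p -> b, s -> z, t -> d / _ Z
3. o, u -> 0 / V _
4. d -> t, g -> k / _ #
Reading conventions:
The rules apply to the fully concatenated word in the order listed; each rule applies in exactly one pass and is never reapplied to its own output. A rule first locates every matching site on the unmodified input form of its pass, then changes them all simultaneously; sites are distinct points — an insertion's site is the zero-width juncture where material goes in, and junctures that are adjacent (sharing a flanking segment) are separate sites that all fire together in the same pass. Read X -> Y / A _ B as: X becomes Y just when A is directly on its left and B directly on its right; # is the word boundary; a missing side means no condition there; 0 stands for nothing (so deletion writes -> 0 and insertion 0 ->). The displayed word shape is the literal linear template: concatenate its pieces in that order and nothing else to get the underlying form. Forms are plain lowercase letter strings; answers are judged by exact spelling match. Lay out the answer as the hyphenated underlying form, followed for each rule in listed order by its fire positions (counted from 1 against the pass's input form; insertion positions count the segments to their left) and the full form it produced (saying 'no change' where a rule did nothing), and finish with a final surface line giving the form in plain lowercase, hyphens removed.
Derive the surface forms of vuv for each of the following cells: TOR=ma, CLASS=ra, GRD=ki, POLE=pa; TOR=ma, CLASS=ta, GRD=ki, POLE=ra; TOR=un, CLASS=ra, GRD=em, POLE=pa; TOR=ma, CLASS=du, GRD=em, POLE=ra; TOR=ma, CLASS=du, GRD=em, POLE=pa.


cell TOR=ma, CLASS=ra, GRD=ki, POLE=pa:
underlying: vuv-som-lu-op-v
1. k -> g, s -> z / V _ V: no change
2. k -> g, p -> b, s -> z, t -> d / _ Z: fires at position(s) 10: vuvsomluobv
3. o, u -> 0 / V _: fires at position(s) 9: vuvsomlubv
4. d -> t, g -> k / _ #: no change
surface: vuvsomlubv

cell TOR=ma, CLASS=ta, GRD=ki, POLE=ra:
underlying: vuv-ma-lu-et-v
1. k -> g, s -> z / V _ V: no change
2. k -> g, p -> b, s -> z, t -> d / _ Z: fires at position(s) 9: vuvmaluedv
3. o, u -> 0 / V _: no change
4. d -> t, g -> k / _ #: no change
surface: vuvmaluedv

cell TOR=un, CLASS=ra, GRD=em, POLE=pa:
underlying: vuv-som-ku-op-p
1. k -> g, s -> z / V _ V: no change
2. k -> g, p -> b, s -> z, t -> d / _ Z: no change
3. o, u -> 0 / V _: fires at position(s) 9: vuvsomkupp
4. d -> t, g -> k / _ #: no change
surface: vuvsomkupp

cell TOR=ma, CLASS=du, GRD=em, POLE=ra:
underlying: vuv-ma-lu-uk-p
1. k -> g, s -> z / V _ V: no change
2. k -> g, p -> b, s -> z, t -> d / _ Z: no change
3. o, u -> 0 / V _: fires at position(s) 8: vuvmalukp
4. d -> t, g -> k / _ #: no change
surface: vuvmalukp

cell TOR=ma, CLASS=du, GRD=em, POLE=pa:
underlying: vuv-som-lu-uk-p
1. k -> g, s -> z / V _ V: no change
2. k -> g, p -> b, s -> z, t -> d / _ Z: no change
3. o, u -> 0 / V _: fires at position(s) 9: vuvsomlukp
4. d -> t, g -> k / _ #: no change
surface: vuvsomlukp


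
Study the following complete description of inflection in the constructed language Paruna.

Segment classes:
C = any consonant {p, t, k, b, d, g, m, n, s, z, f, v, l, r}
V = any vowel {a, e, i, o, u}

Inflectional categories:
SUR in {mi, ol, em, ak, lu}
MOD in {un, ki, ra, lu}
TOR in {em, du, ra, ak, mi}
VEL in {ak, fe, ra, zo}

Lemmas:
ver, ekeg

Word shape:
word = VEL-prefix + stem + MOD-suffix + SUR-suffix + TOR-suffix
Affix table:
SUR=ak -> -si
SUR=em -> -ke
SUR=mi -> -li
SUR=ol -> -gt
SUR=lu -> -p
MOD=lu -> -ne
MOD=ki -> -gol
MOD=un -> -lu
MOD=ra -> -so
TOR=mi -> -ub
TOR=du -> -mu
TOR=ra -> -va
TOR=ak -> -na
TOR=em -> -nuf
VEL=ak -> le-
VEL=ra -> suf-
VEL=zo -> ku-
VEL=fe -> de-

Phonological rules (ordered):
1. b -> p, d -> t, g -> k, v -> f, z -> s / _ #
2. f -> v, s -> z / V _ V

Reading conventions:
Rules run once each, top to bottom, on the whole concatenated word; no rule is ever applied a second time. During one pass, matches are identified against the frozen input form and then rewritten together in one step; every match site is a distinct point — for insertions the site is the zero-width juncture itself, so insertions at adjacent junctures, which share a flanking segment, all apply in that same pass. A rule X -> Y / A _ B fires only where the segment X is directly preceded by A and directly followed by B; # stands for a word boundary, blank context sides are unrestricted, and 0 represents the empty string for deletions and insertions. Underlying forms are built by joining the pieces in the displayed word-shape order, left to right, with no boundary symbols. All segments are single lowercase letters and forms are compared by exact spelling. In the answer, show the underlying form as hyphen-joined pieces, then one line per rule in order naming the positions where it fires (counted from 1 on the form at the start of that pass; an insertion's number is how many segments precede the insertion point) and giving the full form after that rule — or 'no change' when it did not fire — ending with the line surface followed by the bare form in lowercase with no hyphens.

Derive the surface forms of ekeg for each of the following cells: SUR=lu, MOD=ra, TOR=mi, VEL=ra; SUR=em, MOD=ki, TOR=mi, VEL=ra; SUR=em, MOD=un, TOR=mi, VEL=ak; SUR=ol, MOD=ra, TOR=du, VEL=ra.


cell SUR=lu, MOD=ra, TOR=mi, VEL=ra:
underlying: suf-ekeg-so-p-ub
1. b -> p, d -> t, g -> k, v -> f, z -> s / _ #: fires at position(s) 12: sufekegsopup
2. f -> v, s -> z / V _ V: fires at position(s) 3: suvekegsopup
surface: suvekegsopup

cell SUR=em, MOD=ki, TOR=mi, VEL=ra:
underlying: suf-ekeg-gol-ke-ub
1. b -> p, d -> t, g -> k, v -> f, z -> s / _ #: fires at position(s) 14: sufekeggolkeup
2. f -> v, s -> z / V _ V: fires at position(s) 3: suvekeggolkeup
surface: suvekeggolkeup

cell SUR=em, MOD=un, TOR=mi, VEL=ak:
underlying: le-ekeg-lu-ke-ub
1. b -> p, d -> t, g -> k, v -> f, z -> s / _ #: fires at position(s) 12: leekeglukeup
2. f -> v, s -> z / V _ V: no change
surface: leekeglukeup

cell SUR=ol, MOD=ra, TOR=du, VEL=ra:
underlying: suf-ekeg-so-gt-mu
1. b -> p, d -> t, g -> k, v -> f, z -> s / _ #: no change
2. f -> v, s -> z / V _ V: fires at position(s) 3: suvekegsogtmu
surface: suvekegsogtmu


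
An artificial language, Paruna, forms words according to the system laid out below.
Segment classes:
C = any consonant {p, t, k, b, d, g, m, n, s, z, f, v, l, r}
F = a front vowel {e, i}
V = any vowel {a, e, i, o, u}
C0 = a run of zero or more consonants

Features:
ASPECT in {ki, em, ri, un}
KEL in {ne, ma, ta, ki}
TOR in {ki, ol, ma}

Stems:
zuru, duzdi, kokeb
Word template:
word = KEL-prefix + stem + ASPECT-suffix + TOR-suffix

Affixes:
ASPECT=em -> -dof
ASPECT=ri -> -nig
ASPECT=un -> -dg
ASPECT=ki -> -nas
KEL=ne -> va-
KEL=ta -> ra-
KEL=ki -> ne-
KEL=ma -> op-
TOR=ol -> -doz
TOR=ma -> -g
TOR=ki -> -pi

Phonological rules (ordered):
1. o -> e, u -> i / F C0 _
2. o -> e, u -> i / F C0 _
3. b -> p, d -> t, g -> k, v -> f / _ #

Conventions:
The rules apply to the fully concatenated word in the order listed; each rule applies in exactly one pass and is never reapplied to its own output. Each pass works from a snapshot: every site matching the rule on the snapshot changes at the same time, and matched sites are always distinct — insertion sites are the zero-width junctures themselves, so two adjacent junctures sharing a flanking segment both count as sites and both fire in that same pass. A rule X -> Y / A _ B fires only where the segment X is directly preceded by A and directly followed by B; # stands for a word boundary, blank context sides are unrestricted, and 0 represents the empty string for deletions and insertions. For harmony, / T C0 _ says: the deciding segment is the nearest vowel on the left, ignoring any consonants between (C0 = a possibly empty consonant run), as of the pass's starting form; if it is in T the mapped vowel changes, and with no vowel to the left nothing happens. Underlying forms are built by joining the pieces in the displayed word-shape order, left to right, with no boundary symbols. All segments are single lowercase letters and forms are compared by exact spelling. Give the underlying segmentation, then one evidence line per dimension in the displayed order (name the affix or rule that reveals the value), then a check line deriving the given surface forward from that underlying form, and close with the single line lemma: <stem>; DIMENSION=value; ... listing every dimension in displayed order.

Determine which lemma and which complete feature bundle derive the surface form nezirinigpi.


underlying: ne-zuru-nig-pi
ASPECT=ri - signalled by the affix -nig
KEL=ki - signalled by the affix ne-
TOR=ki - signalled by the affix -pi
check: nezurunigpi -> nezirunigpi -> nezirinigpi -> nezirinigpi
lemma: zuru; ASPECT=ri; KEL=ki; TOR=ki


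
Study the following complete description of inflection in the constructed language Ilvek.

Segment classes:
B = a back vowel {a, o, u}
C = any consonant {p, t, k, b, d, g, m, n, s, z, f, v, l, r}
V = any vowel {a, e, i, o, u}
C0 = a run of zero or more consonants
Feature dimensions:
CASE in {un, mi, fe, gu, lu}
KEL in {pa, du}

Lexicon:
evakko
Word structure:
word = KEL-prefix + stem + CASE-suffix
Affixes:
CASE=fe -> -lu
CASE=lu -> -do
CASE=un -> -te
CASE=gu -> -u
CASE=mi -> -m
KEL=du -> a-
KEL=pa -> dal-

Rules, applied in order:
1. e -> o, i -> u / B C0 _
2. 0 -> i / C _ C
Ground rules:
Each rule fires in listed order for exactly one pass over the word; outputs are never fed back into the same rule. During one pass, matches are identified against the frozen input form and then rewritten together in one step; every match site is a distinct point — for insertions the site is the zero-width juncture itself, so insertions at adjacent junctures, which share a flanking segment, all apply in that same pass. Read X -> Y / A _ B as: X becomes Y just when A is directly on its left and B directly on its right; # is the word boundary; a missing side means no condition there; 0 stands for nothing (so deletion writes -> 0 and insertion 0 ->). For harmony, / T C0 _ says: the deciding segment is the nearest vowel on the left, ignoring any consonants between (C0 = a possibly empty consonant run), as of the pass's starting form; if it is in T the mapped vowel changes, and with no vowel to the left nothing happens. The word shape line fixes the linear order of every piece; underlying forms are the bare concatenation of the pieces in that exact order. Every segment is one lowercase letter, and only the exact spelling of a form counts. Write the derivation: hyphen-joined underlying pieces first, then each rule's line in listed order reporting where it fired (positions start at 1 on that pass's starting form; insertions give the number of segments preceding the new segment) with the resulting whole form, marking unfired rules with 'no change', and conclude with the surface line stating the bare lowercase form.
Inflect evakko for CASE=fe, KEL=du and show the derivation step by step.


underlying: a-evakko-lu
1. e -> o, i -> u / B C0 _: fires at position(s) 2: aovakkolu
2. 0 -> i / C _ C: inserts after position(s) 5: aovakikolu
surface: aovakikolu


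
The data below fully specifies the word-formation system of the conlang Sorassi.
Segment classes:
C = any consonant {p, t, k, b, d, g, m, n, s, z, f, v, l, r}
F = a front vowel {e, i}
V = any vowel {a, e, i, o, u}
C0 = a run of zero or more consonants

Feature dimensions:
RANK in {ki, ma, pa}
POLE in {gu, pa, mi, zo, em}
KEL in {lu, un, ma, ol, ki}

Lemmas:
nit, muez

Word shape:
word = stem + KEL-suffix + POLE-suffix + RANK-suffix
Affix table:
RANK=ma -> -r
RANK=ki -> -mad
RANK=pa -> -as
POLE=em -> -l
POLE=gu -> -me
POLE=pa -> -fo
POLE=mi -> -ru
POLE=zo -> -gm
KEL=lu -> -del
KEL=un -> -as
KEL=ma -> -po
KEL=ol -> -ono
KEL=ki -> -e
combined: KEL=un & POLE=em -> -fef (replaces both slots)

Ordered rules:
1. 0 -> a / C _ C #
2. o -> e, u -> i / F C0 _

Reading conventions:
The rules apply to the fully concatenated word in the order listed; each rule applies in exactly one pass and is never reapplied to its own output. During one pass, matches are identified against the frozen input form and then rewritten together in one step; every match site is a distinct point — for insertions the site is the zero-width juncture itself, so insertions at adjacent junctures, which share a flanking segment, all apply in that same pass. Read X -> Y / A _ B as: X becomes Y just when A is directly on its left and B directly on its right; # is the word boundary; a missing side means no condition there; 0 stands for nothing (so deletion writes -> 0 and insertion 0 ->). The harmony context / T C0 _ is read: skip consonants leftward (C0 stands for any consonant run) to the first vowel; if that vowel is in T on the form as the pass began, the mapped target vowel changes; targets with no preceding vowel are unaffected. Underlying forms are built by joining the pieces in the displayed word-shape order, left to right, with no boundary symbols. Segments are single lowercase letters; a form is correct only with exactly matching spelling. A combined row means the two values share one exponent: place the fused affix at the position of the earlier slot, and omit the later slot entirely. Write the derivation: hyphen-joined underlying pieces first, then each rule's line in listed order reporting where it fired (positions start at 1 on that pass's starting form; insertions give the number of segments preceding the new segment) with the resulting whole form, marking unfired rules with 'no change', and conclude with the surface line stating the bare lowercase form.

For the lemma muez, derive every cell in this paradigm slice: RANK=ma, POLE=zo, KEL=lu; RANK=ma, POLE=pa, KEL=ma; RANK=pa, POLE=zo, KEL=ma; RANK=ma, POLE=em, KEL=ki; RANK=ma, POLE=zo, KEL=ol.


cell RANK=ma, POLE=zo, KEL=lu:
underlying: muez-del-gm-r
1. 0 -> a / C _ C #: inserts after position(s) 9: muezdelgmar
2. o -> e, u -> i / F C0 _: no change
surface: muezdelgmar

cell RANK=ma, POLE=pa, KEL=ma:
underlying: muez-po-fo-r
1. 0 -> a / C _ C #: no change
2. o -> e, u -> i / F C0 _: fires at position(s) 6: muezpefor
surface: muezpefor

cell RANK=pa, POLE=zo, KEL=ma:
underlying: muez-po-gm-as
1. 0 -> a / C _ C #: no change
2. o -> e, u -> i / F C0 _: fires at position(s) 6: muezpegmas
surface: muezpegmas

cell RANK=ma, POLE=em, KEL=ki:
underlying: muez-e-l-r
1. 0 -> a / C _ C #: inserts after position(s) 6: muezelar
2. o -> e, u -> i / F C0 _: no change
surface: muezelar

cell RANK=ma, POLE=zo, KEL=ol:
underlying: muez-ono-gm-r
1. 0 -> a / C _ C #: inserts after position(s) 9: muezonogmar
2. o -> e, u -> i / F C0 _: fires at position(s) 5: muezenogmar
surface: muezenogmar


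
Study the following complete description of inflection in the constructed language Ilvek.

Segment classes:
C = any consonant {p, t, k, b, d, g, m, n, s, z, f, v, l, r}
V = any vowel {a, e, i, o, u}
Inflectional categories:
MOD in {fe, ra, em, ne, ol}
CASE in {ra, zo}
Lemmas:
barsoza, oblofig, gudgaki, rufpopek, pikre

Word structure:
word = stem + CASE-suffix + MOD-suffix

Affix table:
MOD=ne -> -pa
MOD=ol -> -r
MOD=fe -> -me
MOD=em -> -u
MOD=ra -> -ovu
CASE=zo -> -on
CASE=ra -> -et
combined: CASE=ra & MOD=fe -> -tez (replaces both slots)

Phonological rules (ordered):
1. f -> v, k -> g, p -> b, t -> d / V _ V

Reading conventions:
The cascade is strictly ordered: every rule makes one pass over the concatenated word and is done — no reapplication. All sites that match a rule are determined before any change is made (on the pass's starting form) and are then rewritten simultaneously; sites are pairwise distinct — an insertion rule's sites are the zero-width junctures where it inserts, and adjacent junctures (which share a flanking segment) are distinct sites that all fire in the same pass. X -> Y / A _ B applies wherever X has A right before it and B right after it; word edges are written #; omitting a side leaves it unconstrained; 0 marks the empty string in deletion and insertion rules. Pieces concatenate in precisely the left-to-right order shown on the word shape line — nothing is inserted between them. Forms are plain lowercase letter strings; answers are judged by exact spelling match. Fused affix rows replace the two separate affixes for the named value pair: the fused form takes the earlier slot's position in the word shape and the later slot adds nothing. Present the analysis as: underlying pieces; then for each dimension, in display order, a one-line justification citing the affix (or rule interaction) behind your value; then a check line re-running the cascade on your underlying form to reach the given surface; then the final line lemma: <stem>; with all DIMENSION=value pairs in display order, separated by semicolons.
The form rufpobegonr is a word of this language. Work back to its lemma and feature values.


underlying: rufpopek-on-r
MOD=ol - signalled by the affix -r
CASE=zo - signalled by the affix -on
check: rufpopekonr -> rufpobegonr
lemma: rufpopek; MOD=ol; CASE=zo


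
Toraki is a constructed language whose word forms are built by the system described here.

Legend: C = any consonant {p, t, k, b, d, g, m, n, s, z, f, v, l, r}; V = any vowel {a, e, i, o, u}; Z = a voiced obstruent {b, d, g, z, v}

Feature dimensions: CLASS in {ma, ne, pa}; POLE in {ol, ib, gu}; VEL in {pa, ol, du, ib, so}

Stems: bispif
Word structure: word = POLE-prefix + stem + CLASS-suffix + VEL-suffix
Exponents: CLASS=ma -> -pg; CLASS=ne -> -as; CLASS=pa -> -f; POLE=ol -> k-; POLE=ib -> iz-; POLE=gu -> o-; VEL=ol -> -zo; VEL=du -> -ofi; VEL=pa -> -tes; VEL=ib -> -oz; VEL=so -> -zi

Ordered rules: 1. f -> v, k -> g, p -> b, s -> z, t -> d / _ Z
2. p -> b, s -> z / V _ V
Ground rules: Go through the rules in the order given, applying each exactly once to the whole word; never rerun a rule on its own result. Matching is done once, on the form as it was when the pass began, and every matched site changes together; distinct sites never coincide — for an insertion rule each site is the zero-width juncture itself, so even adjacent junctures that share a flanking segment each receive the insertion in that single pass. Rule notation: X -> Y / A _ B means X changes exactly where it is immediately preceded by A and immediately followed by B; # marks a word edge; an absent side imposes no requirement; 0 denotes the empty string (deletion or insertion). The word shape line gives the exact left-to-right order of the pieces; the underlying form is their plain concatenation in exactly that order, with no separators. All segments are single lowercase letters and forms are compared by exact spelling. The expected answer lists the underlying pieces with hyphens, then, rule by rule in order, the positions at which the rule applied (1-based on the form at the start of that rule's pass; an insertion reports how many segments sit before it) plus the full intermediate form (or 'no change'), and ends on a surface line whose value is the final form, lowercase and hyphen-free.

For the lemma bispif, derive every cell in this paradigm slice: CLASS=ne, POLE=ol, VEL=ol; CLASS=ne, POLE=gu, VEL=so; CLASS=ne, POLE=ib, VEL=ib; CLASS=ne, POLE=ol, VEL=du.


cell CLASS=ne, POLE=ol, VEL=ol:
underlying: k-bispif-as-zo
1. f -> v, k -> g, p -> b, s -> z, t -> d / _ Z: fires at position(s) 1, 9: gbispifazzo
2. p -> b, s -> z / V _ V: no change
surface: gbispifazzo

cell CLASS=ne, POLE=gu, VEL=so:
underlying: o-bispif-as-zi
1. f -> v, k -> g, p -> b, s -> z, t -> d / _ Z: fires at position(s) 9: obispifazzi
2. p -> b, s -> z / V _ V: no change
surface: obispifazzi

cell CLASS=ne, POLE=ib, VEL=ib:
underlying: iz-bispif-as-oz
1. f -> v, k -> g, p -> b, s -> z, t -> d / _ Z: no change
2. p -> b, s -> z / V _ V: fires at position(s) 10: izbispifazoz
surface: izbispifazoz

cell CLASS=ne, POLE=ol, VEL=du:
underlying: k-bispif-as-ofi
1. f -> v, k -> g, p -> b, s -> z, t -> d / _ Z: fires at position(s) 1: gbispifasofi
2. p -> b, s -> z / V _ V: fires at position(s) 9: gbispifazofi
surface: gbispifazofi


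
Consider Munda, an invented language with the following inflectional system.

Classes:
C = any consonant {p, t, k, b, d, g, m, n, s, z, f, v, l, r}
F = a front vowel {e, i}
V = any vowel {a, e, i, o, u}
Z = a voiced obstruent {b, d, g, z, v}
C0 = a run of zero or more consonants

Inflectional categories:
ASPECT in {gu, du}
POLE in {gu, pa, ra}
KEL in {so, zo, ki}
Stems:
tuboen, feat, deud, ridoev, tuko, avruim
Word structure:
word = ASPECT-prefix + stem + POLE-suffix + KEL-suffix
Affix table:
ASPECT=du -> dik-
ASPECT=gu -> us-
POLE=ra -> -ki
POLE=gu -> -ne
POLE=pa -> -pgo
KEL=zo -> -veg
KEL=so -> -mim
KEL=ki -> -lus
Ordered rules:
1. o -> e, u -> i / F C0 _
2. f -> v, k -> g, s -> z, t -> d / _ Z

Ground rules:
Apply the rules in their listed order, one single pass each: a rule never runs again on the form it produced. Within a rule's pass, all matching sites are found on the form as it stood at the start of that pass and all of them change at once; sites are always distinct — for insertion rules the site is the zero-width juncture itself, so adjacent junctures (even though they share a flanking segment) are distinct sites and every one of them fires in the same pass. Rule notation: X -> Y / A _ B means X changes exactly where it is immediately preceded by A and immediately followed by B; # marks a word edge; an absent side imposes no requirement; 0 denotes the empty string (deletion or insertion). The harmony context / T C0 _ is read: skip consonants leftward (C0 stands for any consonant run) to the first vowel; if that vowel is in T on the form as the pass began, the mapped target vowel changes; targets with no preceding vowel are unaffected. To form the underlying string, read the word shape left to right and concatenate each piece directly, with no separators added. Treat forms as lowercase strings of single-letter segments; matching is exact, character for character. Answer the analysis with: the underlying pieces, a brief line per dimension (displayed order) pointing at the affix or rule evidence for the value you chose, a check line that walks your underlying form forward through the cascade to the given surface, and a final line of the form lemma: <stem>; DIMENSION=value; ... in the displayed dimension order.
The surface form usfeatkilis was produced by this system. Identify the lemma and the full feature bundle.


underlying: us-feat-ki-lus
ASPECT=gu - signalled by the affix us-
POLE=ra - signalled by the affix -ki
KEL=ki - signalled by the affix -lus
check: usfeatkilus -> usfeatkilis -> usfeatkilis
lemma: feat; ASPECT=gu; POLE=ra; KEL=ki


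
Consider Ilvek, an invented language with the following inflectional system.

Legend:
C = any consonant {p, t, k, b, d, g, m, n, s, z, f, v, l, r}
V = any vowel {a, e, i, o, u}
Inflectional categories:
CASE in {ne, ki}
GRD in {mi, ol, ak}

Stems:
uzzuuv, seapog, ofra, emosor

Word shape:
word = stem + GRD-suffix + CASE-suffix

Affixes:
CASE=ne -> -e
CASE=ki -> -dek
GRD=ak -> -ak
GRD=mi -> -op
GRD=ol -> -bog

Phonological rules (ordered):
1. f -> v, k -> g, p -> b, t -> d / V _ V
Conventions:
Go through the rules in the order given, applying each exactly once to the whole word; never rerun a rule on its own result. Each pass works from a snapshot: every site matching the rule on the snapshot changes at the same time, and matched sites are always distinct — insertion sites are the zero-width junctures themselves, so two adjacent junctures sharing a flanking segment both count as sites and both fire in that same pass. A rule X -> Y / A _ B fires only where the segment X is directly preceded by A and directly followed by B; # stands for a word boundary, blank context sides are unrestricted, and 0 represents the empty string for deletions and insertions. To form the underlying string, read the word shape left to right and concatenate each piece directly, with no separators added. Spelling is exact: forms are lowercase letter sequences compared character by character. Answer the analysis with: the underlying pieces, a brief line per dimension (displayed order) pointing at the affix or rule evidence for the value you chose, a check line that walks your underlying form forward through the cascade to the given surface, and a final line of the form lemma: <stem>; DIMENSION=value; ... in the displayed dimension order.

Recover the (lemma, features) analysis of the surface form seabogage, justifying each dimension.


underlying: seapog-ak-e
CASE=ne - signalled by the affix -e
GRD=ak - signalled by the affix -ak
check: seapogake -> seabogage
lemma: seapog; CASE=ne; GRD=ak


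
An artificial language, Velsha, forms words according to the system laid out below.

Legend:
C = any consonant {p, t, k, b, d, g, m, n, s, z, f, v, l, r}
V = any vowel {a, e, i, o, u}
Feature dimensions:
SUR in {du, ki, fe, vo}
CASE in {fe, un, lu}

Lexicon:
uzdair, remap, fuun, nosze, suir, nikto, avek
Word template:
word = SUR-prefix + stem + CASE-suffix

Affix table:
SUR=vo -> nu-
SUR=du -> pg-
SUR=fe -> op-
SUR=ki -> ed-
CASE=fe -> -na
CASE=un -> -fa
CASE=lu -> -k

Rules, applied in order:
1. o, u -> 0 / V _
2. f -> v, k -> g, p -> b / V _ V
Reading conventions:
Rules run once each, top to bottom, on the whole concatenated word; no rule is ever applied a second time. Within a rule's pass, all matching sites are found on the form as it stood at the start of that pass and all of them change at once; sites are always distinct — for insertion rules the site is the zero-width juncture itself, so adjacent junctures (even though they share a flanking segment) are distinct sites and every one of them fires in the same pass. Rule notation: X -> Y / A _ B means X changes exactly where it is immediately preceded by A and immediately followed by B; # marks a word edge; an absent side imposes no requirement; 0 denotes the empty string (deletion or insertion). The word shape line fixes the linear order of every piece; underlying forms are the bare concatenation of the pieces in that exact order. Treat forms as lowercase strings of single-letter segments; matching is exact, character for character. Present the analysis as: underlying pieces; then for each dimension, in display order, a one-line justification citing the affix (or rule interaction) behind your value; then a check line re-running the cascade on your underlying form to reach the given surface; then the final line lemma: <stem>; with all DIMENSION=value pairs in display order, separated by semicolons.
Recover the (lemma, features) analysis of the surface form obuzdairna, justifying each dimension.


underlying: op-uzdair-na
SUR=fe - signalled by the affix op-
CASE=fe - signalled by the affix -na
check: opuzdairna -> opuzdairna -> obuzdairna
lemma: uzdair; SUR=fe; CASE=fe


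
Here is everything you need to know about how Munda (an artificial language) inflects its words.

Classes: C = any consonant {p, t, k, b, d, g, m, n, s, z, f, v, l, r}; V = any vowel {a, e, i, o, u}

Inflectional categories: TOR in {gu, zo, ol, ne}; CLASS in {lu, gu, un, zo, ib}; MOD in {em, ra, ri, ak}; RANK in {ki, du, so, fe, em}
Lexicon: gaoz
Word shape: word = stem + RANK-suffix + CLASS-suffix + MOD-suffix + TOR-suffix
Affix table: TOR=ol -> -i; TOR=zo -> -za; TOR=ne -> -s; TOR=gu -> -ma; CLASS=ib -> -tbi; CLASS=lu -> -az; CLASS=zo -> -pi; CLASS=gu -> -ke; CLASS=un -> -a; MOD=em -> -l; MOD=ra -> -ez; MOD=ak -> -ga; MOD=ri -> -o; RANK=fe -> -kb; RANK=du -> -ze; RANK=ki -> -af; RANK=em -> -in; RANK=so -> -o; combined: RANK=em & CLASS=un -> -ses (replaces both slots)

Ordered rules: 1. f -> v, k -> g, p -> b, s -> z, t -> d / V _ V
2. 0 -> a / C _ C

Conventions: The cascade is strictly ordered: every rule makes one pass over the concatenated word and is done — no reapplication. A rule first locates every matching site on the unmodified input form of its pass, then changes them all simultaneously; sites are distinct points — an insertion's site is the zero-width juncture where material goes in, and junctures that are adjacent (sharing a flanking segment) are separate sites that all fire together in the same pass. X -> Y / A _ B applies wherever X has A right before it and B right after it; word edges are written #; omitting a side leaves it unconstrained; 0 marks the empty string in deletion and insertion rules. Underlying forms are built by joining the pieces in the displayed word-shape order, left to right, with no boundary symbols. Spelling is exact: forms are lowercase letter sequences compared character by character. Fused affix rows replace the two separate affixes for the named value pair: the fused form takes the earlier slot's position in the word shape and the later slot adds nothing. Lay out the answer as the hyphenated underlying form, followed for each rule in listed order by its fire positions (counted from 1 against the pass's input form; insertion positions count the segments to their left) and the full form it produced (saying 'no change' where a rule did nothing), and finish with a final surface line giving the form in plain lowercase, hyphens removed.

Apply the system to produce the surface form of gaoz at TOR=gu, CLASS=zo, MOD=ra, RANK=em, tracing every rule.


underlying: gaoz-in-pi-ez-ma
1. f -> v, k -> g, p -> b, s -> z, t -> d / V _ V: no change
2. 0 -> a / C _ C: inserts after position(s) 6, 10: gaozinapiezama
surface: gaozinapiezama


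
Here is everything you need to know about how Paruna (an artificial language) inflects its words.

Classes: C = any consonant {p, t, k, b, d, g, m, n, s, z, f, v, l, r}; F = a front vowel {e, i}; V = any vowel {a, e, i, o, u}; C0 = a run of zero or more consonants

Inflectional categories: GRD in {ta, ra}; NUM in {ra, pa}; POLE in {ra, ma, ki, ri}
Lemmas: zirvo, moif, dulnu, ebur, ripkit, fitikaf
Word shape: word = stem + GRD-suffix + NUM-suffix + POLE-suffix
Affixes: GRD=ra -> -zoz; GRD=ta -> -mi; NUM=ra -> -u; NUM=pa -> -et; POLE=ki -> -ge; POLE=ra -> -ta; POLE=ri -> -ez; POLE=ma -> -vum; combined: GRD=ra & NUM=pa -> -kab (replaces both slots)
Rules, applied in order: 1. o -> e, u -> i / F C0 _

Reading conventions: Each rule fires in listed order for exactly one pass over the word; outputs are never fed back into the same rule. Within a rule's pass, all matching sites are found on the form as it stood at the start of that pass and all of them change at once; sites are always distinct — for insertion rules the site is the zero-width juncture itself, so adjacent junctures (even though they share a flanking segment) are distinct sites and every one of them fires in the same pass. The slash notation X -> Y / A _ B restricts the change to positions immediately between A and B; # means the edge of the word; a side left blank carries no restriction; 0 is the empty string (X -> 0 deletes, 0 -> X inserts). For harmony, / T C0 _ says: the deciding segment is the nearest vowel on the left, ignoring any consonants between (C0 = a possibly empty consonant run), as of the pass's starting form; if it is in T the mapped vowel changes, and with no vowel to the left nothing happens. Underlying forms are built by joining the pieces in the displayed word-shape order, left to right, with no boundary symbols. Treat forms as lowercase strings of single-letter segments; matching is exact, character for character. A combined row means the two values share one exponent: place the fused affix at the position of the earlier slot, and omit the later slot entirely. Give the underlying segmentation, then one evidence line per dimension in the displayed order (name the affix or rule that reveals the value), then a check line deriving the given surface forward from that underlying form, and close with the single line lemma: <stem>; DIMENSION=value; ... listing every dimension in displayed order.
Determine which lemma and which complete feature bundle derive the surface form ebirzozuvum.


underlying: ebur-zoz-u-vum
GRD=ra - signalled by the affix -zoz
NUM=ra - signalled by the affix -u
POLE=ma - signalled by the affix -vum
check: eburzozuvum -> ebirzozuvum
lemma: ebur; GRD=ra; NUM=ra; POLE=ma
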